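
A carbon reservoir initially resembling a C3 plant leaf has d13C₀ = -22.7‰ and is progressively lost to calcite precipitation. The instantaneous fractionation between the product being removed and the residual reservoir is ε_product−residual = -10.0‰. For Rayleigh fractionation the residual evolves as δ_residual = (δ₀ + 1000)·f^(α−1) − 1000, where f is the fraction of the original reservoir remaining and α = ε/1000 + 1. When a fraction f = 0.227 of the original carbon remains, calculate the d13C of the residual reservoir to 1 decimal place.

-8.1‰

Rayleigh residual: δ_res = (δ₀ + 1000)·f^(α−1) − 1000
α = ε/1000 + 1 = 0.99000, so α − 1 = -0.01000
f^(α−1) = 0.227^(-0.01000) = 1.014939
δ_res = (-22.7 + 1000) × 1.014939 − 1000 = 991.899 − 1000 = -8.10‰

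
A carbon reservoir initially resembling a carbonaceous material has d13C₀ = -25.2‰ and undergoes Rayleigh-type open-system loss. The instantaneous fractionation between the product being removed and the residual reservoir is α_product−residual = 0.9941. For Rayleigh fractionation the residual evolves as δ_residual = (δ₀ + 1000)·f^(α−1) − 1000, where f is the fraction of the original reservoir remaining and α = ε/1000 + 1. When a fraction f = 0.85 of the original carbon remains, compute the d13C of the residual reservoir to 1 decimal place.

-24.3‰

Rayleigh residual: δ_res = (δ₀ + 1000)·f^(α−1) − 1000
α − 1 = -0.00590
f^(α−1) = 0.85^(-0.00590) = 1.000959
δ_res = (-25.2 + 1000) × 1.000959 − 1000 = 975.735 − 1000 = -24.26‰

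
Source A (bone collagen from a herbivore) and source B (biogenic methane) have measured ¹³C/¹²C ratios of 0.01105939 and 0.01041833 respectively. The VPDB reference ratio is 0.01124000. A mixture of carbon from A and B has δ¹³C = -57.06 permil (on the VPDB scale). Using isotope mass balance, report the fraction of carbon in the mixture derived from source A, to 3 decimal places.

0.281

δ_A = (0.01105939/0.01124000 − 1)×1000 = (0.983931 − 1)×1000 = -16.069 permil
δ_B = (0.01041833/0.01124000 − 1)×1000 = (0.926898 − 1)×1000 = -73.102 permil
f_A = (δ_mix − δ_B)/(δ_A − δ_B) = (-57.06 − (-73.102))/(-16.069 − (-73.102))
f_A = 16.042 / 57.034 = 0.2813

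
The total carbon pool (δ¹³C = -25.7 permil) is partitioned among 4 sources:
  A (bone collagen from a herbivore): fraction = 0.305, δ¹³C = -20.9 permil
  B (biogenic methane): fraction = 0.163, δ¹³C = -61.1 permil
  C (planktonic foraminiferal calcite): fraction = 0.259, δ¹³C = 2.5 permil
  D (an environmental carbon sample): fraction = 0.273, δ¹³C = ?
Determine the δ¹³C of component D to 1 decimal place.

-36.7 permil

Isotope mass balance: δ_bulk = Σ fᵢ·δᵢ.
-25.7 = 0.305×(-20.9) + 0.163×(-61.1) + 0.259×(2.5) + 0.273×δ_D
0.273·δ_D = -25.7 − (-15.686) = -10.014
δ_D = -10.014 / 0.273 = -36.68 permil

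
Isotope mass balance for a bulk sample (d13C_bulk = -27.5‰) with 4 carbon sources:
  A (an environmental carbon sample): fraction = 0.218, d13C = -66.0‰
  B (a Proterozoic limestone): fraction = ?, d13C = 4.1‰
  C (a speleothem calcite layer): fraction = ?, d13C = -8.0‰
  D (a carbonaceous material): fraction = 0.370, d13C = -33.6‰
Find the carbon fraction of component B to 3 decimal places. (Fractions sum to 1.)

Let f_B and f_C be the unknown fractions; fractions sum to 1 so f_B + f_C = 0.412.
Mass balance: Σ fᵢ·δᵢ = δ_bulk ⇒ f_B·(4.1) + f_C·(-8.0) = -27.5 − (-26.820) = -0.680
Substitute f_C = 0.412 − f_B:
f_B·(4.1 − -8.0) = -0.680 − 0.412×(-8.0) = 2.616
f_B = 2.616 / 12.1 = 0.2162

0.216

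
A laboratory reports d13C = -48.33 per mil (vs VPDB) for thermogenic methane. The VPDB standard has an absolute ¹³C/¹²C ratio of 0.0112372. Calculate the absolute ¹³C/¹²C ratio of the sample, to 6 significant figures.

0.0106941

R_sample = R_standard × (d13C/1000 + 1)
R_sample = 0.0112372 × (-48.33/1000 + 1) = 0.0112372 × 0.951670
R_sample = 0.0106941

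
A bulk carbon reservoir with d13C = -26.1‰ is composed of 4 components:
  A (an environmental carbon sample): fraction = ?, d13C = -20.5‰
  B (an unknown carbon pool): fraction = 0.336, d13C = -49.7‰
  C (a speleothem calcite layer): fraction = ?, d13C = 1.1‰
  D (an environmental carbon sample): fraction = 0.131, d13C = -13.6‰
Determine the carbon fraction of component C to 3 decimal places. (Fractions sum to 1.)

0.153

Let f_C and f_A be the unknown fractions; fractions sum to 1 so f_C + f_A = 0.533.
Mass balance: Σ fᵢ·δᵢ = δ_bulk ⇒ f_C·(1.1) + f_A·(-20.5) = -26.1 − (-18.481) = -7.619
Substitute f_A = 0.533 − f_C:
f_C·(1.1 − -20.5) = -7.619 − 0.533×(-20.5) = 3.307
f_C = 3.307 / 21.6 = 0.1531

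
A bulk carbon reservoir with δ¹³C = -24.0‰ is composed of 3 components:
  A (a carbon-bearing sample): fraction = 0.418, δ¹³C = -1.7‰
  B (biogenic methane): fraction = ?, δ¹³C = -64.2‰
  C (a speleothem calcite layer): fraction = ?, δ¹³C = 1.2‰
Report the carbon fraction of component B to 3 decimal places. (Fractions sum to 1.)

Let f_B and f_C be the unknown fractions; fractions sum to 1 so f_B + f_C = 0.582.
Mass balance: Σ fᵢ·δᵢ = δ_bulk ⇒ f_B·(-64.2) + f_C·(1.2) = -24.0 − (-0.711) = -23.289
Substitute f_C = 0.582 − f_B:
f_B·(-64.2 − 1.2) = -23.289 − 0.582×(1.2) = -23.988
f_B = -23.988 / -65.4 = 0.3668

0.367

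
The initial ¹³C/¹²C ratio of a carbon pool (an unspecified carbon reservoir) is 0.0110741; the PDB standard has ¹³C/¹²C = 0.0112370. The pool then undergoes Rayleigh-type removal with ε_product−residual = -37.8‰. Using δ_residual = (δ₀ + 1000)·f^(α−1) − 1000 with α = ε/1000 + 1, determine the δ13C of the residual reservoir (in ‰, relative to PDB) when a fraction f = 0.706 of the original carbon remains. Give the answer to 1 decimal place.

δ₀ = (0.0110741/0.0112370 − 1)×1000 = (0.985503 − 1)×1000 = -14.497‰
α − 1 = ε/1000 = -0.0378
f^(α−1) = 0.706^(-0.0378) = 1.013247
δ_res = (-14.497 + 1000) × 1.013247 − 1000 = 998.558 − 1000 = -1.44‰

-1.4‰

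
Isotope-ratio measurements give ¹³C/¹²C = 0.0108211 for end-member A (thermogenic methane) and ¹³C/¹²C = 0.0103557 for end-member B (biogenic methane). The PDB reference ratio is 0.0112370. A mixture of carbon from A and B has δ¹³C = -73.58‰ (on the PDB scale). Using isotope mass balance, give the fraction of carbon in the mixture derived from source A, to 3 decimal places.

δ_A = (0.0108211/0.0112370 − 1)×1000 = (0.962988 − 1)×1000 = -37.012‰
δ_B = (0.0103557/0.0112370 − 1)×1000 = (0.921572 − 1)×1000 = -78.428‰
f_A = (δ_mix − δ_B)/(δ_A − δ_B) = (-73.58 − (-78.428))/(-37.012 − (-78.428))
f_A = 4.848 / 41.417 = 0.1171

0.117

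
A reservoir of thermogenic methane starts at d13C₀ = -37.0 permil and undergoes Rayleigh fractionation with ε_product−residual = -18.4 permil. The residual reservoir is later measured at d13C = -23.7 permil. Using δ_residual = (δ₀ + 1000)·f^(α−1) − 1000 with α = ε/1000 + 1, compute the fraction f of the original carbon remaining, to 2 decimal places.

α − 1 = ε/1000 = -0.0184
(δ_res + 1000)/(δ₀ + 1000) = (-23.7 + 1000)/(-37.0 + 1000) = 976.3/963.0 = 1.013811
f = 1.013811^(1/-0.0184) = exp(ln(1.013811)/-0.0184) = exp(0.01372/-0.0184)
f = exp(-0.7455) = 0.4745

0.47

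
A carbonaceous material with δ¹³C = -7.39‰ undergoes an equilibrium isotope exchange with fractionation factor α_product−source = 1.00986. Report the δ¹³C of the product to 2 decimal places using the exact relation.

δ_product = (δ_source + 1000)·α − 1000
δ_product = (-7.39 + 1000) × 1.00986 − 1000
δ_product = 1002.397 − 1000 = 2.397‰

2.40‰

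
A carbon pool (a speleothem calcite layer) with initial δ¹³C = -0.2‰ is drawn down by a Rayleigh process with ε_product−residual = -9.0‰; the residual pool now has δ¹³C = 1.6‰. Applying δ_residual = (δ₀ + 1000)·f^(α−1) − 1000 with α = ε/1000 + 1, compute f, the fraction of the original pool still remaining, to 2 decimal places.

0.82

α − 1 = ε/1000 = -0.0090
(δ_res + 1000)/(δ₀ + 1000) = (1.6 + 1000)/(-0.2 + 1000) = 1001.6/999.8 = 1.001800
f = 1.001800^(1/-0.0090) = exp(ln(1.001800)/-0.0090) = exp(0.00180/-0.0090)
f = exp(-0.1999) = 0.8188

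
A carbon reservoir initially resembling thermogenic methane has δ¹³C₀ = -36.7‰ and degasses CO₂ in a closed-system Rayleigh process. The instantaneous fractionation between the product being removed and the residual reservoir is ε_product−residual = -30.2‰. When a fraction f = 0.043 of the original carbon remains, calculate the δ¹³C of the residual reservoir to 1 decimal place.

Rayleigh residual: δ_res = (δ₀ + 1000)·f^(α−1) − 1000
α = ε/1000 + 1 = 0.96980, so α − 1 = -0.03020
f^(α−1) = 0.043^(-0.03020) = 1.099687
δ_res = (-36.7 + 1000) × 1.099687 − 1000 = 1059.329 − 1000 = 59.33‰

59.3‰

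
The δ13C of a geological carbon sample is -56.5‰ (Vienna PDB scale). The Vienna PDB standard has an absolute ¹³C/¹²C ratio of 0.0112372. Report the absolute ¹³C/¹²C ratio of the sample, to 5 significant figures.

R_sample = R_standard × (δ13C/1000 + 1)
R_sample = 0.0112372 × (-56.5/1000 + 1) = 0.0112372 × 0.943500
R_sample = 0.0106023

0.010602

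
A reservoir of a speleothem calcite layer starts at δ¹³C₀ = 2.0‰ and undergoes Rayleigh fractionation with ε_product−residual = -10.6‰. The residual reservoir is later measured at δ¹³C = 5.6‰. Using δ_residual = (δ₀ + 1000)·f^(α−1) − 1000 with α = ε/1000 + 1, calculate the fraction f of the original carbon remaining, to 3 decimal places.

0.713

α − 1 = ε/1000 = -0.0106
(δ_res + 1000)/(δ₀ + 1000) = (5.6 + 1000)/(2.0 + 1000) = 1005.6/1002.0 = 1.003593
f = 1.003593^(1/-0.0106) = exp(ln(1.003593)/-0.0106) = exp(0.00359/-0.0106)
f = exp(-0.3383) = 0.7130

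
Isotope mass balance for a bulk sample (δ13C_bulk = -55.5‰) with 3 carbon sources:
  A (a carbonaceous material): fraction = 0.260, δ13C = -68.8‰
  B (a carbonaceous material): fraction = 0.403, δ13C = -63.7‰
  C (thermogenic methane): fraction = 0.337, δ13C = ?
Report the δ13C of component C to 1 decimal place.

Isotope mass balance: δ_bulk = Σ fᵢ·δᵢ.
-55.5 = 0.260×(-68.8) + 0.403×(-63.7) + 0.337×δ_C
0.337·δ_C = -55.5 − (-43.559) = -11.941
δ_C = -11.941 / 0.337 = -35.43‰

-35.4‰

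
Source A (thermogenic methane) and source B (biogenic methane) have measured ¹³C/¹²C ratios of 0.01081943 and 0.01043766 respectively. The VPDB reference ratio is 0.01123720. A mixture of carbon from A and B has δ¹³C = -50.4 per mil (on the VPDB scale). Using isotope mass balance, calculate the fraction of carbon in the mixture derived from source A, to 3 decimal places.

0.611

δ_A = (0.01081943/0.01123720 − 1)×1000 = (0.962823 − 1)×1000 = -37.177 per mil
δ_B = (0.01043766/0.01123720 − 1)×1000 = (0.928849 − 1)×1000 = -71.151 per mil
f_A = (δ_mix − δ_B)/(δ_A − δ_B) = (-50.4 − (-71.151))/(-37.177 − (-71.151))
f_A = 20.751 / 33.974 = 0.6108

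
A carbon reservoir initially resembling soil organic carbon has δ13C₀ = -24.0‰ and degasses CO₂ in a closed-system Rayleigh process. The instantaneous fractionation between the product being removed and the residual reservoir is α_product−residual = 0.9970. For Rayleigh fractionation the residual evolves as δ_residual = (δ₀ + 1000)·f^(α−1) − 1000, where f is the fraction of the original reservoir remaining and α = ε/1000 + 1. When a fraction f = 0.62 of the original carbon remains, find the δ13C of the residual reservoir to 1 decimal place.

Rayleigh residual: δ_res = (δ₀ + 1000)·f^(α−1) − 1000
α − 1 = -0.00300
f^(α−1) = 0.62^(-0.00300) = 1.001435
δ_res = (-24.0 + 1000) × 1.001435 − 1000 = 977.401 − 1000 = -22.60‰

-22.6‰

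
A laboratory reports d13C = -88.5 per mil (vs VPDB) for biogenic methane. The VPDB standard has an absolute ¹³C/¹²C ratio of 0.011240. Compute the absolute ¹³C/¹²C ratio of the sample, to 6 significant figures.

R_sample = R_standard × (d13C/1000 + 1)
R_sample = 0.011240 × (-88.5/1000 + 1) = 0.011240 × 0.911500
R_sample = 0.0102453

0.0102453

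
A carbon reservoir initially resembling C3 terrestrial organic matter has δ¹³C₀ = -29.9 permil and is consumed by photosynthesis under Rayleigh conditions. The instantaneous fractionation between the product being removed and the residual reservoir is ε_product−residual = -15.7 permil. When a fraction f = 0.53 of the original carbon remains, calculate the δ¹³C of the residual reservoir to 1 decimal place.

-20.2 permil

Rayleigh residual: δ_res = (δ₀ + 1000)·f^(α−1) − 1000
α = ε/1000 + 1 = 0.98430, so α − 1 = -0.01570
f^(α−1) = 0.53^(-0.01570) = 1.010017
δ_res = (-29.9 + 1000) × 1.010017 − 1000 = 979.818 − 1000 = -20.18 permil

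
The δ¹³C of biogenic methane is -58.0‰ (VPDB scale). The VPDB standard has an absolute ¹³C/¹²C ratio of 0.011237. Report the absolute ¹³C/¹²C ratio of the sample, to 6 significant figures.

0.0105853

R_sample = R_standard × (δ¹³C/1000 + 1)
R_sample = 0.011237 × (-58.0/1000 + 1) = 0.011237 × 0.942000
R_sample = 0.0105853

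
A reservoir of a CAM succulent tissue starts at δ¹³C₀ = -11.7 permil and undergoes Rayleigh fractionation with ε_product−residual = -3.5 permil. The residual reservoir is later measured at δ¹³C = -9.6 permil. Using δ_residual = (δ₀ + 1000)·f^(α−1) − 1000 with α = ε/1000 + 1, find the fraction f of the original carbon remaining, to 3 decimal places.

α − 1 = ε/1000 = -0.0035
(δ_res + 1000)/(δ₀ + 1000) = (-9.6 + 1000)/(-11.7 + 1000) = 990.4/988.3 = 1.002125
f = 1.002125^(1/-0.0035) = exp(ln(1.002125)/-0.0035) = exp(0.00212/-0.0035)
f = exp(-0.6065) = 0.5453

0.545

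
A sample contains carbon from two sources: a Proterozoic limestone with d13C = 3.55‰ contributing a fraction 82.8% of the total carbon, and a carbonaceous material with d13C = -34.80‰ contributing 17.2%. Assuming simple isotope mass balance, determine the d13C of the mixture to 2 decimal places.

δ_mix = f_A·δ_A + f_B·δ_B
δ_mix = 0.828 × (3.55) + 0.172 × (-34.80)
δ_mix = 2.939 + -5.986 = -3.046‰

-3.05‰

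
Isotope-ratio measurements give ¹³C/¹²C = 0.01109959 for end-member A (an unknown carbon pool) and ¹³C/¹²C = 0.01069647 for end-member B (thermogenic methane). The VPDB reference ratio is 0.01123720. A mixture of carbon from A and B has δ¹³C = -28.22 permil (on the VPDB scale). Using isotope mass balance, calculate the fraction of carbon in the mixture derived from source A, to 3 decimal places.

0.555

δ_A = (0.01109959/0.01123720 − 1)×1000 = (0.987754 − 1)×1000 = -12.246 permil
δ_B = (0.01069647/0.01123720 − 1)×1000 = (0.951880 − 1)×1000 = -48.120 permil
f_A = (δ_mix − δ_B)/(δ_A − δ_B) = (-28.22 − (-48.120))/(-12.246 − (-48.120))
f_A = 19.900 / 35.874 = 0.5547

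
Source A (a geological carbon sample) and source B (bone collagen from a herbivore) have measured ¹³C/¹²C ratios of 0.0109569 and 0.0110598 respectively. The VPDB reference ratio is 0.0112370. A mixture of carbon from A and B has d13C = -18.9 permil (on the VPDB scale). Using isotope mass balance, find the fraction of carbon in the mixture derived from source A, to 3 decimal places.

0.342

δ_A = (0.0109569/0.0112370 − 1)×1000 = (0.975073 − 1)×1000 = -24.927 permil
δ_B = (0.0110598/0.0112370 − 1)×1000 = (0.984231 − 1)×1000 = -15.769 permil
f_A = (δ_mix − δ_B)/(δ_A − δ_B) = (-18.9 − (-15.769))/(-24.927 − (-15.769))
f_A = -3.131 / -9.157 = 0.3419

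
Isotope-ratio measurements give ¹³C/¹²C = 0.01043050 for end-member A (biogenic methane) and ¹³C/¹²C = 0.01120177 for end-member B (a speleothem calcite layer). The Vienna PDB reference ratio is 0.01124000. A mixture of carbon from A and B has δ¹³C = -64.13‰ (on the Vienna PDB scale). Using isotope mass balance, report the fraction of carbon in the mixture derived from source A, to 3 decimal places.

δ_A = (0.01043050/0.01124000 − 1)×1000 = (0.927980 − 1)×1000 = -72.020‰
δ_B = (0.01120177/0.01124000 − 1)×1000 = (0.996599 − 1)×1000 = -3.401‰
f_A = (δ_mix − δ_B)/(δ_A − δ_B) = (-64.13 − (-3.401))/(-72.020 − (-3.401))
f_A = -60.729 / -68.618 = 0.8850

0.885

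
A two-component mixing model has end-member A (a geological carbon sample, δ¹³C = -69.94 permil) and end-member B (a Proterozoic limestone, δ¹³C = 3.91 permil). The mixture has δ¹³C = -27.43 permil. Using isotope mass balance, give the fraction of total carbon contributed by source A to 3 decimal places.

δ_mix = f_A·δ_A + (1 − f_A)·δ_B  ⇒  f_A = (δ_mix − δ_B)/(δ_A − δ_B)
f_A = (-27.43 − (3.91)) / (-69.94 − (3.91))
f_A = -31.34 / -73.85 = 0.4244

0.424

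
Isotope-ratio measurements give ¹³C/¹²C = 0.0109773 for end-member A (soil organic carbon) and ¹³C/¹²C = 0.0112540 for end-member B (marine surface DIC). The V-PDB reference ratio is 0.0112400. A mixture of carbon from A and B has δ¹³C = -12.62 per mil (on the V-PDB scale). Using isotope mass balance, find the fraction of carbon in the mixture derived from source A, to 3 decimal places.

0.563

δ_A = (0.0109773/0.0112400 − 1)×1000 = (0.976628 − 1)×1000 = -23.372 per mil
δ_B = (0.0112540/0.0112400 − 1)×1000 = (1.001246 − 1)×1000 = 1.246 per mil
f_A = (δ_mix − δ_B)/(δ_A − δ_B) = (-12.62 − (1.246))/(-23.372 − (1.246))
f_A = -13.866 / -24.617 = 0.5632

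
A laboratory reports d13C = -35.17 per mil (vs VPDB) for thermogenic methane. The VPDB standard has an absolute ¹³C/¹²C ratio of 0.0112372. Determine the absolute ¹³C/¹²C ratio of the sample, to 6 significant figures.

R_sample = R_standard × (d13C/1000 + 1)
R_sample = 0.0112372 × (-35.17/1000 + 1) = 0.0112372 × 0.964830
R_sample = 0.0108420

0.0108420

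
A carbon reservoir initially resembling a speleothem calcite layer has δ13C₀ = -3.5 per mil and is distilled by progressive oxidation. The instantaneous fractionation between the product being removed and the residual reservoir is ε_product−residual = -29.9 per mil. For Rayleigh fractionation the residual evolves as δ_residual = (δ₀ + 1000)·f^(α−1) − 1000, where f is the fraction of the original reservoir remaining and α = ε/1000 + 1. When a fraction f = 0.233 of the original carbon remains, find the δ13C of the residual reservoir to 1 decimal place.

40.9 per mil

Rayleigh residual: δ_res = (δ₀ + 1000)·f^(α−1) − 1000
α = ε/1000 + 1 = 0.97010, so α − 1 = -0.02990
f^(α−1) = 0.233^(-0.02990) = 1.044518
δ_res = (-3.5 + 1000) × 1.044518 − 1000 = 1040.862 − 1000 = 40.86 per mil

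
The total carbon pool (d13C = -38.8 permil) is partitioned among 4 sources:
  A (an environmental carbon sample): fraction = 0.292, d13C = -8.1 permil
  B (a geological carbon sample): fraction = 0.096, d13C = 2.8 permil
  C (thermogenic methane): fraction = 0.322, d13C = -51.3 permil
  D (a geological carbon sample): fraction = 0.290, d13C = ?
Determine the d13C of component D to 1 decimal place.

-69.6 permil

Isotope mass balance: δ_bulk = Σ fᵢ·δᵢ.
-38.8 = 0.292×(-8.1) + 0.096×(2.8) + 0.322×(-51.3) + 0.290×δ_D
0.290·δ_D = -38.8 − (-18.615) = -20.185
δ_D = -20.185 / 0.290 = -69.60 permil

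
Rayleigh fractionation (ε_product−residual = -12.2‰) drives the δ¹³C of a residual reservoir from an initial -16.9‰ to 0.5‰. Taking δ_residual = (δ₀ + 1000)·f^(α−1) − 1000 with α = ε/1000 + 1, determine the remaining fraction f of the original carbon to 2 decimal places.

0.24

α − 1 = ε/1000 = -0.0122
(δ_res + 1000)/(δ₀ + 1000) = (0.5 + 1000)/(-16.9 + 1000) = 1000.5/983.1 = 1.017699
f = 1.017699^(1/-0.0122) = exp(ln(1.017699)/-0.0122) = exp(0.01754/-0.0122)
f = exp(-1.4381) = 0.2374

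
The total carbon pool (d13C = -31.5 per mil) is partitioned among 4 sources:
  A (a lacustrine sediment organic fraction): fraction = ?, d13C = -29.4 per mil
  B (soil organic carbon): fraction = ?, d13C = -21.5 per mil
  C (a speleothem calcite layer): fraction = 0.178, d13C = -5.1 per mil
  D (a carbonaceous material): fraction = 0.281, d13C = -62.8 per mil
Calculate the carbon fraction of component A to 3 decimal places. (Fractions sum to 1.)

0.166

Let f_A and f_B be the unknown fractions; fractions sum to 1 so f_A + f_B = 0.541.
Mass balance: Σ fᵢ·δᵢ = δ_bulk ⇒ f_A·(-29.4) + f_B·(-21.5) = -31.5 − (-18.555) = -12.945
Substitute f_B = 0.541 − f_A:
f_A·(-29.4 − -21.5) = -12.945 − 0.541×(-21.5) = -1.314
f_A = -1.314 / -7.9 = 0.1663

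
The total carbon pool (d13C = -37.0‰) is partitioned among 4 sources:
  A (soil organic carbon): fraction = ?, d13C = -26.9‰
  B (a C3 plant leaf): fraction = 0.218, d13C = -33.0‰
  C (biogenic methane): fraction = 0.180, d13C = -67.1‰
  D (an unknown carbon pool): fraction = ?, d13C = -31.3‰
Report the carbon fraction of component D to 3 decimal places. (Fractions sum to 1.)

Let f_D and f_A be the unknown fractions; fractions sum to 1 so f_D + f_A = 0.602.
Mass balance: Σ fᵢ·δᵢ = δ_bulk ⇒ f_D·(-31.3) + f_A·(-26.9) = -37.0 − (-19.272) = -17.728
Substitute f_A = 0.602 − f_D:
f_D·(-31.3 − -26.9) = -17.728 − 0.602×(-26.9) = -1.534
f_D = -1.534 / -4.4 = 0.3487

0.349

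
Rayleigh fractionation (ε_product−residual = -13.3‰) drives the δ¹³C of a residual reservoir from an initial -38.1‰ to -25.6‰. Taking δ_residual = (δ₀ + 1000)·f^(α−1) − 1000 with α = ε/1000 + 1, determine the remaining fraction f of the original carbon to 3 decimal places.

α − 1 = ε/1000 = -0.0133
(δ_res + 1000)/(δ₀ + 1000) = (-25.6 + 1000)/(-38.1 + 1000) = 974.4/961.9 = 1.012995
f = 1.012995^(1/-0.0133) = exp(ln(1.012995)/-0.0133) = exp(0.01291/-0.0133)
f = exp(-0.9708) = 0.3788

0.379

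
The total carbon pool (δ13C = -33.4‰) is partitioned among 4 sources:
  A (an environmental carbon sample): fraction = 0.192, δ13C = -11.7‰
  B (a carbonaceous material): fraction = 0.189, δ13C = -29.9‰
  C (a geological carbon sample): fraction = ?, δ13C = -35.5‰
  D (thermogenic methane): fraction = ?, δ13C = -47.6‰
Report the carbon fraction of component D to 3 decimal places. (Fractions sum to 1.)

0.292

Let f_D and f_C be the unknown fractions; fractions sum to 1 so f_D + f_C = 0.619.
Mass balance: Σ fᵢ·δᵢ = δ_bulk ⇒ f_D·(-47.6) + f_C·(-35.5) = -33.4 − (-7.897) = -25.502
Substitute f_C = 0.619 − f_D:
f_D·(-47.6 − -35.5) = -25.502 − 0.619×(-35.5) = -3.528
f_D = -3.528 / -12.1 = 0.2916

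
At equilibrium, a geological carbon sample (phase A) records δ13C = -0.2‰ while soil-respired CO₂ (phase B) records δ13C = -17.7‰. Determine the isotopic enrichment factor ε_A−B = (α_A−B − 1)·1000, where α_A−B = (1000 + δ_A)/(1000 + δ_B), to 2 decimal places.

17.82‰

α_A−B = (1000 + -0.2) / (1000 + -17.7) = 999.8 / 982.3 = 1.017815
ε_A−B = (1.017815 − 1) × 1000 = 17.815‰
(The approximation ε ≈ δ_A − δ_B would give 17.5‰.)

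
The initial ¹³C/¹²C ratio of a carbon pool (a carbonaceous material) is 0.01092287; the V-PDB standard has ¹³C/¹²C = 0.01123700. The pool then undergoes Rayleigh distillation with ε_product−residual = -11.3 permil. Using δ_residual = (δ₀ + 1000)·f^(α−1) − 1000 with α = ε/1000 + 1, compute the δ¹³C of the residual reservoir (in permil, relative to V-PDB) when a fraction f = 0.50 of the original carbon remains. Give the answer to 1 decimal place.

δ₀ = (0.01092287/0.01123700 − 1)×1000 = (0.972045 − 1)×1000 = -27.955 permil
α − 1 = ε/1000 = -0.0113
f^(α−1) = 0.50^(-0.0113) = 1.007863
δ_res = (-27.955 + 1000) × 1.007863 − 1000 = 979.689 − 1000 = -20.31 permil

-20.3 permil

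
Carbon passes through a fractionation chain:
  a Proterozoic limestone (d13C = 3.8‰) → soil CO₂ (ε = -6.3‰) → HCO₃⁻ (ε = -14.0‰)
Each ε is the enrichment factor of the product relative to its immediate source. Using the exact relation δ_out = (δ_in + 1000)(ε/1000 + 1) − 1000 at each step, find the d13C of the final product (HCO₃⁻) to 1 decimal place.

step 1: δ = (3.80 + 1000)·(-6.3/1000 + 1) − 1000 = -2.52‰
step 2: δ = (-2.52 + 1000)·(-14.0/1000 + 1) − 1000 = -16.49‰

-16.5‰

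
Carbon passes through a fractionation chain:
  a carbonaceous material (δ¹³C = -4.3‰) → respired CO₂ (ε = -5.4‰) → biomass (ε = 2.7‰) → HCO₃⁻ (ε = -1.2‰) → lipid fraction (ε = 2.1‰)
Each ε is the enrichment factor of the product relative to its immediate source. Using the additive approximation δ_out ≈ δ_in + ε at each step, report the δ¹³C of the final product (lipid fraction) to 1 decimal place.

-6.1‰

step 1: δ ≈ -4.3 + (-5.4) = -9.7‰
step 2: δ ≈ -9.7 + (2.7) = -7.0‰
step 3: δ ≈ -7.0 + (-1.2) = -8.2‰
step 4: δ ≈ -8.2 + (2.1) = -6.1‰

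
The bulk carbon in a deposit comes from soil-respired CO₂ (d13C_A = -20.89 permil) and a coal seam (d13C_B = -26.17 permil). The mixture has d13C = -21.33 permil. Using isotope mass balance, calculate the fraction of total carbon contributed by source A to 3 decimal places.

0.917

δ_mix = f_A·δ_A + (1 − f_A)·δ_B  ⇒  f_A = (δ_mix − δ_B)/(δ_A − δ_B)
f_A = (-21.33 − (-26.17)) / (-20.89 − (-26.17))
f_A = 4.84 / 5.28 = 0.9167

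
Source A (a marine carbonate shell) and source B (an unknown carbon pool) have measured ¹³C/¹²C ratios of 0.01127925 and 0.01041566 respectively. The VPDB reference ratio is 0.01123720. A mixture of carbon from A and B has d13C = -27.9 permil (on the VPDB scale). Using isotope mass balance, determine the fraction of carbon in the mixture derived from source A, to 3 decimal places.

0.588

δ_A = (0.01127925/0.01123720 − 1)×1000 = (1.003742 − 1)×1000 = 3.742 permil
δ_B = (0.01041566/0.01123720 − 1)×1000 = (0.926891 − 1)×1000 = -73.109 permil
f_A = (δ_mix − δ_B)/(δ_A − δ_B) = (-27.9 − (-73.109))/(3.742 − (-73.109))
f_A = 45.209 / 76.851 = 0.5883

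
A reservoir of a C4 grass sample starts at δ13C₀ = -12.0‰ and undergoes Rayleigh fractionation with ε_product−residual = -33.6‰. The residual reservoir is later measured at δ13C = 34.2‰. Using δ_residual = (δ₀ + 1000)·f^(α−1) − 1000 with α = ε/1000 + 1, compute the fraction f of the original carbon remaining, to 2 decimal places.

α − 1 = ε/1000 = -0.0336
(δ_res + 1000)/(δ₀ + 1000) = (34.2 + 1000)/(-12.0 + 1000) = 1034.2/988.0 = 1.046761
f = 1.046761^(1/-0.0336) = exp(ln(1.046761)/-0.0336) = exp(0.04570/-0.0336)
f = exp(-1.3601) = 0.2566

0.26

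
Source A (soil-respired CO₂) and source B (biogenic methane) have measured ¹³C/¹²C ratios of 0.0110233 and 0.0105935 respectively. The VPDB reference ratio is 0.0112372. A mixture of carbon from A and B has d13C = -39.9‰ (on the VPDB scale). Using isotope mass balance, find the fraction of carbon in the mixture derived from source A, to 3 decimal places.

0.454

δ_A = (0.0110233/0.0112372 − 1)×1000 = (0.980965 − 1)×1000 = -19.035‰
δ_B = (0.0105935/0.0112372 − 1)×1000 = (0.942717 − 1)×1000 = -57.283‰
f_A = (δ_mix − δ_B)/(δ_A − δ_B) = (-39.9 − (-57.283))/(-19.035 − (-57.283))
f_A = 17.383 / 38.248 = 0.4545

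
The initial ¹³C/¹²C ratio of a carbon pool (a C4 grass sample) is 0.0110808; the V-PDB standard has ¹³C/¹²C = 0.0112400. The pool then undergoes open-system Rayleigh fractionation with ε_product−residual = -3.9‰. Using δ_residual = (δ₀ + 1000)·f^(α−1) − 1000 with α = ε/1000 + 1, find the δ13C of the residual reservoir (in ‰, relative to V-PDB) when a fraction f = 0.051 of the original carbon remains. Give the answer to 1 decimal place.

-2.7‰

δ₀ = (0.0110808/0.0112400 − 1)×1000 = (0.985836 − 1)×1000 = -14.164‰
α − 1 = ε/1000 = -0.0039
f^(α−1) = 0.051^(-0.0039) = 1.011674
δ_res = (-14.164 + 1000) × 1.011674 − 1000 = 997.345 − 1000 = -2.66‰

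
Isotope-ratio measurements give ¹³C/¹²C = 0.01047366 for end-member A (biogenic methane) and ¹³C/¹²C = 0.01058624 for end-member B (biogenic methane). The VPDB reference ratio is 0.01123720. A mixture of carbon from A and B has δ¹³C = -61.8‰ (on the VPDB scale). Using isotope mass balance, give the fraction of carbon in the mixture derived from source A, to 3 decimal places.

δ_A = (0.01047366/0.01123720 − 1)×1000 = (0.932052 − 1)×1000 = -67.948‰
δ_B = (0.01058624/0.01123720 − 1)×1000 = (0.942071 − 1)×1000 = -57.929‰
f_A = (δ_mix − δ_B)/(δ_A − δ_B) = (-61.8 − (-57.929))/(-67.948 − (-57.929))
f_A = -3.871 / -10.019 = 0.3864

0.386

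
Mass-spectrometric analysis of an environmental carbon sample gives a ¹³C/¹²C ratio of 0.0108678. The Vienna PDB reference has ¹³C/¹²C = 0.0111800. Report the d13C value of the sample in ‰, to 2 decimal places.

-27.92‰

d13C = (R_sample / R_standard − 1) × 1000
R_sample / R_standard = 0.0108678 / 0.0111800 = 0.972075
d13C = (0.972075 − 1) × 1000 = -27.925‰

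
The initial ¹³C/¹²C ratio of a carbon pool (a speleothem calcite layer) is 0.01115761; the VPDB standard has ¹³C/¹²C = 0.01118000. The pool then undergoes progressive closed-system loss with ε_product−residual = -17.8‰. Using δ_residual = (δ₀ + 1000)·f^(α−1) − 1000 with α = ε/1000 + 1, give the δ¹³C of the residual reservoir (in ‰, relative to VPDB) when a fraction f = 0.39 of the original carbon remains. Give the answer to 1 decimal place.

14.9‰

δ₀ = (0.01115761/0.01118000 − 1)×1000 = (0.997997 − 1)×1000 = -2.003‰
α − 1 = ε/1000 = -0.0178
f^(α−1) = 0.39^(-0.0178) = 1.016902
δ_res = (-2.003 + 1000) × 1.016902 − 1000 = 1014.865 − 1000 = 14.87‰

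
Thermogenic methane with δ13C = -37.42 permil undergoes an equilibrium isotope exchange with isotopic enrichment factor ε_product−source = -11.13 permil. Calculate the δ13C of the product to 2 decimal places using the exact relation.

-48.13 permil

To first order, δ_product ≈ δ_source + ε = -48.55 permil.
Exactly, δ_product = (δ_source + 1000)·(ε/1000 + 1) − 1000.
δ_product = (-37.42 + 1000) × (-11.13/1000 + 1) − 1000
δ_product = -48.134 permil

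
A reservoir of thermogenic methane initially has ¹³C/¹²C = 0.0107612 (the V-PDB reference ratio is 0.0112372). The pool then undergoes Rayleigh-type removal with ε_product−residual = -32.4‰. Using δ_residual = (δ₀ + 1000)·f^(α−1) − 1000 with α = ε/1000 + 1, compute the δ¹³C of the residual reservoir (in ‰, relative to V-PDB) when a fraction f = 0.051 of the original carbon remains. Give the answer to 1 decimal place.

δ₀ = (0.0107612/0.0112372 − 1)×1000 = (0.957641 − 1)×1000 = -42.359‰
α − 1 = ε/1000 = -0.0324
f^(α−1) = 0.051^(-0.0324) = 1.101222
δ_res = (-42.359 + 1000) × 1.101222 − 1000 = 1054.575 − 1000 = 54.57‰

54.6‰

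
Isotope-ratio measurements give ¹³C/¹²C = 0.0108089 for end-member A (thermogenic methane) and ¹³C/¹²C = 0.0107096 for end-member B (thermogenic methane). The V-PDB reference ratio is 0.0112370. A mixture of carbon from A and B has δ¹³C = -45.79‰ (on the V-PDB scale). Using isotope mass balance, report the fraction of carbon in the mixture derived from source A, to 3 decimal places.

δ_A = (0.0108089/0.0112370 − 1)×1000 = (0.961903 − 1)×1000 = -38.097‰
δ_B = (0.0107096/0.0112370 − 1)×1000 = (0.953066 − 1)×1000 = -46.934‰
f_A = (δ_mix − δ_B)/(δ_A − δ_B) = (-45.79 − (-46.934))/(-38.097 − (-46.934))
f_A = 1.144 / 8.837 = 0.1295

0.129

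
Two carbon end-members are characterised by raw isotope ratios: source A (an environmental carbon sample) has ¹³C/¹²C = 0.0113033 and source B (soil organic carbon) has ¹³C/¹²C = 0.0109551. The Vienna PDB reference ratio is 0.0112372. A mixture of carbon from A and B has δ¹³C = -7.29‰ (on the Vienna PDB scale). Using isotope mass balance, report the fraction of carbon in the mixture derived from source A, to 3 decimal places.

0.575

δ_A = (0.0113033/0.0112372 − 1)×1000 = (1.005882 − 1)×1000 = 5.882‰
δ_B = (0.0109551/0.0112372 − 1)×1000 = (0.974896 − 1)×1000 = -25.104‰
f_A = (δ_mix − δ_B)/(δ_A − δ_B) = (-7.29 − (-25.104))/(5.882 − (-25.104))
f_A = 17.814 / 30.986 = 0.5749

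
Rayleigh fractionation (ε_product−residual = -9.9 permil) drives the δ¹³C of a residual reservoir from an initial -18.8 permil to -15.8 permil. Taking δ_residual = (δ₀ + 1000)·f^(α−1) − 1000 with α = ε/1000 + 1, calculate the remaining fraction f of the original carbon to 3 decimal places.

α − 1 = ε/1000 = -0.0099
(δ_res + 1000)/(δ₀ + 1000) = (-15.8 + 1000)/(-18.8 + 1000) = 984.2/981.2 = 1.003057
f = 1.003057^(1/-0.0099) = exp(ln(1.003057)/-0.0099) = exp(0.00305/-0.0099)
f = exp(-0.3084) = 0.7346

0.735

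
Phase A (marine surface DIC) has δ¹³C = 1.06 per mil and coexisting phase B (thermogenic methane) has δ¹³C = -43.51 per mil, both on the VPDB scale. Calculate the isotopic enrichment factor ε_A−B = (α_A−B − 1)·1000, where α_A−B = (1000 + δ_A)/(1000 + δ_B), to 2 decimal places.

α_A−B = (1000 + 1.06) / (1000 + -43.51) = 1001.06 / 956.49 = 1.046597
ε_A−B = (1.046597 − 1) × 1000 = 46.597 per mil
(The approximation ε ≈ δ_A − δ_B would give 44.57 per mil.)

46.60 per mil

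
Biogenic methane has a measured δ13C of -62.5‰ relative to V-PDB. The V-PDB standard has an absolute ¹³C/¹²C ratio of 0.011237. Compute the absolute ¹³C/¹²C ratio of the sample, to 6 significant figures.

R_sample = R_standard × (δ13C/1000 + 1)
R_sample = 0.011237 × (-62.5/1000 + 1) = 0.011237 × 0.937500
R_sample = 0.0105347

0.0105347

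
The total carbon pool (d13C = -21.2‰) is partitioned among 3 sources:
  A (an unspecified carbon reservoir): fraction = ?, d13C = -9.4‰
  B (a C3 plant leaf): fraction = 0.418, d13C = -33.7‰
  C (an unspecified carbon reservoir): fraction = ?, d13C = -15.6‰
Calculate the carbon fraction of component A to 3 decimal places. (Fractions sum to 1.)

0.317

Let f_A and f_C be the unknown fractions; fractions sum to 1 so f_A + f_C = 0.582.
Mass balance: Σ fᵢ·δᵢ = δ_bulk ⇒ f_A·(-9.4) + f_C·(-15.6) = -21.2 − (-14.087) = -7.113
Substitute f_C = 0.582 − f_A:
f_A·(-9.4 − -15.6) = -7.113 − 0.582×(-15.6) = 1.966
f_A = 1.966 / 6.2 = 0.3171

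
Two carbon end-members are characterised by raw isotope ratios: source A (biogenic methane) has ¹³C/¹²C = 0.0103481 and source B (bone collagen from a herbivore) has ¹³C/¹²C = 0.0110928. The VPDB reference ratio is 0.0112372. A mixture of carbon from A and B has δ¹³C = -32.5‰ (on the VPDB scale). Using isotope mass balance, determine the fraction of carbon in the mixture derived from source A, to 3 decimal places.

0.297

δ_A = (0.0103481/0.0112372 − 1)×1000 = (0.920879 − 1)×1000 = -79.121‰
δ_B = (0.0110928/0.0112372 − 1)×1000 = (0.987150 − 1)×1000 = -12.850‰
f_A = (δ_mix − δ_B)/(δ_A − δ_B) = (-32.5 − (-12.850))/(-79.121 − (-12.850))
f_A = -19.650 / -66.271 = 0.2965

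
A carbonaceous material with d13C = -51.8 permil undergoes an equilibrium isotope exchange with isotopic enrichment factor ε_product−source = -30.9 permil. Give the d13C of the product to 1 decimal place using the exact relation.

-81.1 permil

To first order, δ_product ≈ δ_source + ε = -82.7 permil.
Exactly, δ_product = (δ_source + 1000)·(ε/1000 + 1) − 1000.
δ_product = (-51.8 + 1000) × (-30.9/1000 + 1) − 1000
δ_product = -81.10 permil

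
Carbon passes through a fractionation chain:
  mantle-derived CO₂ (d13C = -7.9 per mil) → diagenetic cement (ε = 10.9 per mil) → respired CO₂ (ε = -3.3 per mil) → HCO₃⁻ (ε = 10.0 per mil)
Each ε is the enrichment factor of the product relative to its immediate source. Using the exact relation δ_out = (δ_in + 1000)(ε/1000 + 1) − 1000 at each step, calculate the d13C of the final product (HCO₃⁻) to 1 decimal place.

9.6 per mil

step 1: δ = (-7.90 + 1000)·(10.9/1000 + 1) − 1000 = 2.91 per mil
step 2: δ = (2.91 + 1000)·(-3.3/1000 + 1) − 1000 = -0.40 per mil
step 3: δ = (-0.40 + 1000)·(10.0/1000 + 1) − 1000 = 9.60 per mil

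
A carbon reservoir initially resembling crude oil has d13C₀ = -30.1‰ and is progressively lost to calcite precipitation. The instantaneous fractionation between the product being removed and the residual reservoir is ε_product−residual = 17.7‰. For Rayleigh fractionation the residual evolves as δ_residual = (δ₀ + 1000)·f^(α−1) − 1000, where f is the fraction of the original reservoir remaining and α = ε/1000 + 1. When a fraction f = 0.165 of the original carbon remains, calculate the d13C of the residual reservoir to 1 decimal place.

-60.5‰

Rayleigh residual: δ_res = (δ₀ + 1000)·f^(α−1) − 1000
α = ε/1000 + 1 = 1.01770, so α − 1 = 0.01770
f^(α−1) = 0.165^(0.01770) = 0.968611
δ_res = (-30.1 + 1000) × 0.968611 − 1000 = 939.456 − 1000 = -60.54‰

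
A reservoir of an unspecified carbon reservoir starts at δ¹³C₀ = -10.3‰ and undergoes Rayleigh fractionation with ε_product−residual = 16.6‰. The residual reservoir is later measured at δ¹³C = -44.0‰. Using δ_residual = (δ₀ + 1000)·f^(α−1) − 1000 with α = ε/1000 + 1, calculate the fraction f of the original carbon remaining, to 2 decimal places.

α − 1 = ε/1000 = 0.0166
(δ_res + 1000)/(δ₀ + 1000) = (-44.0 + 1000)/(-10.3 + 1000) = 956.0/989.7 = 0.965949
f = 0.965949^(1/0.0166) = exp(ln(0.965949)/0.0166) = exp(-0.03464/0.0166)
f = exp(-2.0870) = 0.1241

0.12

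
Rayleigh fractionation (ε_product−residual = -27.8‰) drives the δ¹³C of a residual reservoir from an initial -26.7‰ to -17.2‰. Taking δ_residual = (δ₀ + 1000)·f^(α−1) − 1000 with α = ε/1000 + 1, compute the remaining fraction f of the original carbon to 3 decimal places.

0.705

α − 1 = ε/1000 = -0.0278
(δ_res + 1000)/(δ₀ + 1000) = (-17.2 + 1000)/(-26.7 + 1000) = 982.8/973.3 = 1.009761
f = 1.009761^(1/-0.0278) = exp(ln(1.009761)/-0.0278) = exp(0.00971/-0.0278)
f = exp(-0.3494) = 0.7051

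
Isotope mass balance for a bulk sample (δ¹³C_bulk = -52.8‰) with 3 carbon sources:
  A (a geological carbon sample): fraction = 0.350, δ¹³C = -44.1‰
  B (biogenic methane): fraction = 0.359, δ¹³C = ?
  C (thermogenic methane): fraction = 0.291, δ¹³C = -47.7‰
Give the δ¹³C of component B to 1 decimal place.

Isotope mass balance: δ_bulk = Σ fᵢ·δᵢ.
-52.8 = 0.350×(-44.1) + 0.359×δ_B + 0.291×(-47.7)
0.359·δ_B = -52.8 − (-29.316) = -23.484
δ_B = -23.484 / 0.359 = -65.42‰

-65.4‰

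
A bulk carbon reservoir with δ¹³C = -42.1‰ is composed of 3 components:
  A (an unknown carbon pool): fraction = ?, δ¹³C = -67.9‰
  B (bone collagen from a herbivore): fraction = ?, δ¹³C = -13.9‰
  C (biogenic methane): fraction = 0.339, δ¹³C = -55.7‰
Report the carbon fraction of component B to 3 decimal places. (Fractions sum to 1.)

Let f_B and f_A be the unknown fractions; fractions sum to 1 so f_B + f_A = 0.661.
Mass balance: Σ fᵢ·δᵢ = δ_bulk ⇒ f_B·(-13.9) + f_A·(-67.9) = -42.1 − (-18.882) = -23.218
Substitute f_A = 0.661 − f_B:
f_B·(-13.9 − -67.9) = -23.218 − 0.661×(-67.9) = 21.664
f_B = 21.664 / 54.0 = 0.4012

0.401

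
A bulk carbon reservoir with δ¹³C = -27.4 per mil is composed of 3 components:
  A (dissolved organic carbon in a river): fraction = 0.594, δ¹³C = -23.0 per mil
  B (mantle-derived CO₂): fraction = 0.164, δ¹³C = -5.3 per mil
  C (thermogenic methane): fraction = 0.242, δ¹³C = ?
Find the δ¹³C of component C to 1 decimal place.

-53.2 per mil

Isotope mass balance: δ_bulk = Σ fᵢ·δᵢ.
-27.4 = 0.594×(-23.0) + 0.164×(-5.3) + 0.242×δ_C
0.242·δ_C = -27.4 − (-14.531) = -12.869
δ_C = -12.869 / 0.242 = -53.18 per mil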